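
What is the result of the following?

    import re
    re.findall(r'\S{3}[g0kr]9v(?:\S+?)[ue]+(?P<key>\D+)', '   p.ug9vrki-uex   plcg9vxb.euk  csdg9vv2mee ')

['x   plcg', ' ']

This matches exactly 3 of a non-whitespace character, then one of [g0kr], then the literal '9v'; then one or more of a non-whitespace character (lazy) (non-capturing group); then one or more of one of [ue]; then one or more of a non-digit (captured as 'key').
Matches: at [3:23] match 'p.ug9vrki-uex   plcg', group 1 = 'x   plcg'; at [33:45] match 'csdg9vv2mee ', group 1 = ' '.
`findall` collects group 1 from each match (2 total).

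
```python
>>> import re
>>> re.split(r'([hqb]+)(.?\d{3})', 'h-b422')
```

['h-', 'b', '422', '']

This matches one or more of one of [hqb] (captured); then optionally any character, then exactly 3 of a digit (captured).
Because the pattern has a capturing group, `split` also inserts each captured text between the pieces.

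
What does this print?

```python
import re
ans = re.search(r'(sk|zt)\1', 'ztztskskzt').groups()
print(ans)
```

The backreference `\1` re-matches whatever the first group consumed, character for character.
Unlike `match`, `search` isn't anchored — it looks for the pattern anywhere in the string.
The match spans [0:4] → 'ztzt'.
Captured: group 1 = 'zt'.

('zt',)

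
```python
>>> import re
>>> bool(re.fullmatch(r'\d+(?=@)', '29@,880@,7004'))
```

Lookahead/lookbehind check context without consuming it, so the matched span excludes the asserted characters.
For `fullmatch`, every character of the input must be accounted for by the pattern.
Here there's no way to consume every character, so the call returns None, and `bool(None)` is False.

False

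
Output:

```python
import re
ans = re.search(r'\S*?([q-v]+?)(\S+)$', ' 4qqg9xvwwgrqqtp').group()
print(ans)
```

4qqg9xvwwgrqqtp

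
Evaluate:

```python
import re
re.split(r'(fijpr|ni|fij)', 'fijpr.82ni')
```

The regex engine tests alternatives in the order written; an earlier branch that matches wins even if a later one would match more.
With a capturing group present, the delimiter's captured portion is kept in the result list.

['', 'fijpr', '.82', 'ni', '']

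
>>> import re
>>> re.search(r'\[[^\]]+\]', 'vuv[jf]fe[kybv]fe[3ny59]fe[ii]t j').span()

(3, 7)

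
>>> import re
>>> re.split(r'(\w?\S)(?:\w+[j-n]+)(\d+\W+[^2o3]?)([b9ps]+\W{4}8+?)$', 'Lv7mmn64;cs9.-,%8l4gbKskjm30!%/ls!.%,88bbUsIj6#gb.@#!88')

['Lv7mmn64;cs9.-,%8l4gbKskjm30!%/ls!.%', ',', '6#g', 'b.@#!88', '']

This matches optionally a word character, then a non-whitespace character (captured); then one or more of a word character, then one or more of a character in [j-n] (non-capturing group); then one or more of a digit, then one or more of a non-word character, then optionally any character except [2o3] (captured); then one or more of one of [b9ps], then exactly 4 of a non-word character, then one or more of the literal '8' (lazy) (captured); then anchored at the end.
With a capturing group present, the delimiter's captured portion is kept in the result list.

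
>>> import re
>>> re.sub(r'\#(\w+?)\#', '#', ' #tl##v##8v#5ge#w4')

' ###5ge#w4'

Matches: at [1:5] → '#tl#'; at [5:8] → '#v#'; at [8:12] → '#8v#'.
Each match is replaced by '#'.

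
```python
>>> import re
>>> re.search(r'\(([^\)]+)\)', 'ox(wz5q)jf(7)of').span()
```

(2, 8)

Unlike `match`, `search` isn't anchored — it looks for the pattern anywhere in the string.
The match spans [2:8] → '(wz5q)'.
Captured: group 1 = 'wz5q'.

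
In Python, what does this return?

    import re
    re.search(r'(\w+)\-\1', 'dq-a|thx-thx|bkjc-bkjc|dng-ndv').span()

The backreference `\1` re-matches whatever the first group consumed, character for character.
The match spans [5:12] → 'thx-thx'.

(5, 12)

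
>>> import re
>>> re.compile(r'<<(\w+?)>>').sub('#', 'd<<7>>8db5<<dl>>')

'd#8db5#'

Matches: at [1:6] → '<<7>>'; at [10:16] → '<<dl>>'.
`sub` substitutes '#' at each match site.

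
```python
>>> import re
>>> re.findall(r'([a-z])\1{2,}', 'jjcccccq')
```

['c']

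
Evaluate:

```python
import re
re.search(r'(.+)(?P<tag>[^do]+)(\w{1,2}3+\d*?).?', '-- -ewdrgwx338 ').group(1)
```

This matches one or more of any character (captured); then one or more of any character except [do] (captured as 'tag'); then 1 to 2 of a word character, then one or more of a literal '3', then zero or more of a digit (lazy) (captured); then optionally any character.
A non-greedy quantifier consumes as few characters as it can — just enough that the remainder of the pattern still matches from where it stops; whatever follows it matches normally.
Unlike `match`, `search` isn't anchored — it looks for the pattern anywhere in the string.
The match spans [0:14] → '-- -ewdrgwx338'.
Captured: group 1 = '-- -ewdrgw', group 2 = 'x', group 3 = '33'.

'-- -ewdrgw'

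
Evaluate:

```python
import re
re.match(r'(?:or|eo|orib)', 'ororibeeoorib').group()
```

'or'

With `match`, the pattern is implicitly anchored at the beginning.
The match spans [0:2] → 'or'.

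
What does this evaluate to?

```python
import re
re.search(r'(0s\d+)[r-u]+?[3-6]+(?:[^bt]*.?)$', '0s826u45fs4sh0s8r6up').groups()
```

The match spans [0:20] → '0s826u45fs4sh0s8r6up'.
Captured: group 1 = '0s826'.

('0s826',)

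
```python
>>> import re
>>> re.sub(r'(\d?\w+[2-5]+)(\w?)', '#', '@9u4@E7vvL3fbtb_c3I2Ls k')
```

This matches optionally a digit, then one or more of a word character, then one or more of a character in [2-5] (captured); then optionally a word character (captured).
Every occurrence is swapped for '#'.

'@#@#s k'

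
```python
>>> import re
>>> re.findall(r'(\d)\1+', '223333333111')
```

['2', '3', '1']

After group 1 captures some text, `\1` only succeeds where that same text appears again.
Scanning left to right: at [0:2] match '22', group 1 = '2'; at [2:9] match '3333333', group 1 = '3'; at [9:12] match '111', group 1 = '1'.
Because there's exactly one group, `findall` drops the full match and keeps group 1 from each hit.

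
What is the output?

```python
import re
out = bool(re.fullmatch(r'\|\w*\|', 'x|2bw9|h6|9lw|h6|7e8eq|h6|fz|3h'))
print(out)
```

False

`fullmatch` succeeds only if the pattern covers the string from start to end.
Here the string isn't matched end-to-end, so the call returns None, and `bool(None)` is False.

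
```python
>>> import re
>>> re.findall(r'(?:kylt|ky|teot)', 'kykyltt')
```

['ky', 'kylt']

Alternation tries branches left to right and keeps the first one that lets the overall match succeed at that position.
Walking the string: at [0:2] → 'ky'; at [2:6] → 'kylt'.
Since nothing is captured, `findall` lists the 2 matched substrings directly.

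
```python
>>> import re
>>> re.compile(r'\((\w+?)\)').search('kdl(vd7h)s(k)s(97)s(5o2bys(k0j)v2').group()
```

Unlike `match`, `search` isn't anchored — it looks for the pattern anywhere in the string.
The match spans [3:9] → '(vd7h)'.
Captured: group 1 = 'vd7h'.

'(vd7h)'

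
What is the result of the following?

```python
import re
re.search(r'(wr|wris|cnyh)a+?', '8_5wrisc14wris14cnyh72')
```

None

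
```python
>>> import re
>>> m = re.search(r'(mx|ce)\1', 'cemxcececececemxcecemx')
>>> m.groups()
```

('ce',)

The match spans [4:8] → 'cece'.
Captured: group 1 = 'ce'.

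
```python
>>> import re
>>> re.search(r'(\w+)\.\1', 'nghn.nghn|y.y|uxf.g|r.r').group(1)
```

'nghn'

After group 1 captures some text, `\1` only succeeds where that same text appears again.
Unlike `match`, `search` isn't anchored — it looks for the pattern anywhere in the string.
The match spans [0:9] → 'nghn.nghn'.
Captured: group 1 = 'nghn'.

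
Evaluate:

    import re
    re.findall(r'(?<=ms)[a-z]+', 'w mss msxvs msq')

['s', 'xvs', 'q']

Lookahead/lookbehind check context without consuming it, so the matched span excludes the asserted characters.
With no groups in the pattern, `findall` gives back each whole match — 3 here.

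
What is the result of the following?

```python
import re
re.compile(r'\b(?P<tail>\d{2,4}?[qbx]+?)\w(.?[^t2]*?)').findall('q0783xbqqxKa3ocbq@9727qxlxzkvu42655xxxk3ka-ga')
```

Pattern: a word boundary (`\b`, zero-width); then 2 to 4 of a digit (lazy), then one or more of one of [qbx] (lazy) (captured as 'tail'); then a word character; then optionally any character, then zero or more of any character except [t2] (lazy) (captured).
Matches: at [18:25] match '9727qxl', groups = ('9727q', 'l').
2 groups means the one result is a tuple of 2 captured strings — 1 here.

[('9727q', 'l')]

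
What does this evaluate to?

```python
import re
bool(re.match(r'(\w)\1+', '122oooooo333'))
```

False

The backreference `\1` re-matches whatever the first group consumed, character for character.
`re.match` only tries the pattern at the start of the string.
Here the string doesn't start with a match, so the call returns None, and `bool(None)` is False.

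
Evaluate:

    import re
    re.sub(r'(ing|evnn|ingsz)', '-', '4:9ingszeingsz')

'4:9-sze-sz'

The regex engine tests alternatives in the order written; an earlier branch that matches wins even if a later one would match more.
Every occurrence is swapped for '-'.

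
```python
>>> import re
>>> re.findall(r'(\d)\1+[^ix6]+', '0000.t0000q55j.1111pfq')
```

['0']

`\1` has to match the exact text group 1 already captured.
Walking the string: at [0:22] match '0000.t0000q55j.1111pfq', group 1 = '0'.
With a single group, `findall` returns only what that group captured — 1 item.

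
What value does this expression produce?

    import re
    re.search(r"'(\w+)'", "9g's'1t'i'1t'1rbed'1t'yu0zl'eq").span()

(2, 5)

The match spans [2:5] → "'s'".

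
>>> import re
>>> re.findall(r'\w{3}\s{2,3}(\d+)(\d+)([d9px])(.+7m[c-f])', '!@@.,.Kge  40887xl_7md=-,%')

[('4088', '7', 'x', 'l_7md')]

This matches exactly 3 of a word character, then 2 to 3 of whitespace; then one or more of a digit (captured); then one or more of a digit (captured); then one of [d9px] (captured); then one or more of any character, then the literal '7m', then a character in [c-f] (captured).
Matches: at [6:22] match 'Kge  40887xl_7md', groups = ('4088', '7', 'x', 'l_7md').
Multiple groups make `findall` return tuples — one 4-tuple for the one match.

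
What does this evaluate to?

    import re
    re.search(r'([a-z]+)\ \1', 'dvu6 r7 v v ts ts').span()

The backreference `\1` re-matches whatever the first group consumed, character for character.
`re.search` scans for the first position where the pattern succeeds.
The match spans [8:11] → 'v v'.
Captured: group 1 = 'v'.

(8, 11)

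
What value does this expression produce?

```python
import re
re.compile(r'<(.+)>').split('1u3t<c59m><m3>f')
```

['1u3t', 'c59m><m3', 'f']

`re.split` interleaves the captured-group text with the surrounding fragments.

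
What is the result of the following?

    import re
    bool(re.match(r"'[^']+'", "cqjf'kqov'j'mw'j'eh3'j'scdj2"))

False

With `match`, the pattern is implicitly anchored at the beginning.
Here the string doesn't start with a match, so the call returns None, and `bool(None)` is False.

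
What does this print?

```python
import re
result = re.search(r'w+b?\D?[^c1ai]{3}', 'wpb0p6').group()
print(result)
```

wpb0p

Pattern: one or more of the literal 'w', then optionally the literal 'b'; then optionally a non-digit, then exactly 3 of any character except [c1ai].
The match spans [0:5] → 'wpb0p'.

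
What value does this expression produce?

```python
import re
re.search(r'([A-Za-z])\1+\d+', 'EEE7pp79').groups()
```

The match spans [0:4] → 'EEE7'.
Captured: group 1 = 'E'.

('E',)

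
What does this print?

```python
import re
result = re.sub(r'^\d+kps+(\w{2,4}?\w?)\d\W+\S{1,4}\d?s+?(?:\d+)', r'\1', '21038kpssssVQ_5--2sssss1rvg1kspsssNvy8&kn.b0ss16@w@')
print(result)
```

VQ_rvg1kspsssNvy8&kn.b0ss16@w@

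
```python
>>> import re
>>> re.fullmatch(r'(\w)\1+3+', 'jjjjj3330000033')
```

The backreference `\1` re-matches whatever the first group consumed, character for character.
`fullmatch` succeeds only if the pattern covers the string from start to end.
Here the string isn't matched end-to-end, so the call returns None.

None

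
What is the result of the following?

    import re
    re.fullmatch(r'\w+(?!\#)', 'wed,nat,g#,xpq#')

A negative assertion filters positions out without eating any characters.
`re.fullmatch` is like wrapping the pattern in `^…$` (in single-line mode).
Here there's no way to consume every character, so the call returns None.

None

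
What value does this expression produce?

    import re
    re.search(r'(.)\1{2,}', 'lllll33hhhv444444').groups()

The match spans [0:5] → 'lllll'.
Captured: group 1 = 'l'.

('l',)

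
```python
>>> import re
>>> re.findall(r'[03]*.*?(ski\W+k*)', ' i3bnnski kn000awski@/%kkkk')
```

['ski k', 'ski@/%kkkk']

The pattern matches zero or more of one of [03], then zero or more of any character (lazy); then the literal 'ski', then one or more of a non-word character, then zero or more of a literal 'k' (captured).
Walking the string: at [0:11] match ' i3bnnski k', group 1 = 'ski k'; at [11:27] match 'n000awski@/%kkkk', group 1 = 'ski@/%kkkk'.
`findall` collects group 1 from each match (2 total).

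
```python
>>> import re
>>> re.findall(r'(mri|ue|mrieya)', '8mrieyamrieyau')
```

['mri', 'mri']

The regex engine tests alternatives in the order written; an earlier branch that matches wins even if a later one would match more.
One capturing group, so `findall` returns just the captured substring from each match — 2 in all.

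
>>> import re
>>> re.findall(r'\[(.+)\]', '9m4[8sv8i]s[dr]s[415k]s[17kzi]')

Scanning left to right: at [3:30] match '[8sv8i]s[dr]s[415k]s[17kzi]', group 1 = '8sv8i]s[dr]s[415k]s[17kzi'.
One capturing group, so `findall` returns just the captured substring from the one match — 1 in all.

['8sv8i]s[dr]s[415k]s[17kzi']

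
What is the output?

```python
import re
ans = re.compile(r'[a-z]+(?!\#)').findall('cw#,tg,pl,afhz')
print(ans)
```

['c', 'tg', 'pl', 'afhz']

Because the assertion is negative and zero-width, positions next to the forbidden text are skipped.
Scanning left to right: at [0:1] → 'c'; at [4:6] → 'tg'; at [7:9] → 'pl'; at [10:14] → 'afhz'.
With no groups in the pattern, `findall` gives back each whole match — 4 here.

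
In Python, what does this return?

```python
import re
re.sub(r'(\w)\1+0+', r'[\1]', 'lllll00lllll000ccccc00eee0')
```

`\1` has to match the exact text group 1 already captured.
Matches: at [0:7] → 'lllll00'; at [7:15] → 'lllll000'; at [15:22] → 'ccccc00'; at [22:26] → 'eee0'.
`\1` in the replacement pulls in group 1's text for each match.

'[l][l][c][e]'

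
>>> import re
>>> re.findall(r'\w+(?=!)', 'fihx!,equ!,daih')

['fihx', 'equ']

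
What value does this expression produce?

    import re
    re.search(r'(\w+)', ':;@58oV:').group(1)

'58oV'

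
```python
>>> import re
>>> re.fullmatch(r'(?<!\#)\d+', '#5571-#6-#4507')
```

None

A negative assertion filters positions out without eating any characters.
`re.fullmatch` is like wrapping the pattern in `^…$` (in single-line mode).
Here the string isn't matched end-to-end, so the call returns None.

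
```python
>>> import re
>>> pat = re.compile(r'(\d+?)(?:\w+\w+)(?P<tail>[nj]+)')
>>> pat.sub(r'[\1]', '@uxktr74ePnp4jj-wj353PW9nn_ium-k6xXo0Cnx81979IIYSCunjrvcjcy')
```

'@uxktr[7]-wj[3]_ium-k[6]cy'

The `?` after the quantifier makes it lazy — it takes as little as possible before letting the rest of the pattern try.
The replacement refers to a captured group, so each match is rewritten using its own captured text.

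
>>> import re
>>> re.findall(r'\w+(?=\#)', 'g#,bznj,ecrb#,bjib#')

Lookahead/lookbehind check context without consuming it, so the matched span excludes the asserted characters.
Scanning left to right: at [0:1] → 'g'; at [8:12] → 'ecrb'; at [14:18] → 'bjib'.
With no groups in the pattern, `findall` gives back each whole match — 3 here.

['g', 'ecrb', 'bjib']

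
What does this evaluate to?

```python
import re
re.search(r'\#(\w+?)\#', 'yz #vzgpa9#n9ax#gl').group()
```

'#vzgpa9#'

Unlike `match`, `search` isn't anchored — it looks for the pattern anywhere in the string.
The match spans [3:11] → '#vzgpa9#'.
Captured: group 1 = 'vzgpa9'.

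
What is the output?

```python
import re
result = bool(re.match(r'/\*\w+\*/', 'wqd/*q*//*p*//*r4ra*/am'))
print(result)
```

False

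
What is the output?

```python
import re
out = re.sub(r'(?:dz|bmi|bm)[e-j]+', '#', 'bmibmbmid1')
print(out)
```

Matches: at [0:3] → 'bmi'; at [5:8] → 'bmi'.
`sub` substitutes '#' at each match site.

#bm#d1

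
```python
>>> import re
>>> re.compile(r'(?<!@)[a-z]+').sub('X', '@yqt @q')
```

'@yX @q'

The negative lookahead/lookbehind blocks any match where the forbidden context is present.
Matches: at [2:4] → 'qt'.
Every occurrence is swapped for 'X'.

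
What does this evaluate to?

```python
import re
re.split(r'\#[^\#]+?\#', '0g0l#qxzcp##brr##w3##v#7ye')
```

['0g0l', '', '', '', '7ye']

`split` removes every match and returns the 5 fragments in between.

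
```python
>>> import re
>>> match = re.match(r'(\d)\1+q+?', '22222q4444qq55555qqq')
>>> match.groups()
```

('2',)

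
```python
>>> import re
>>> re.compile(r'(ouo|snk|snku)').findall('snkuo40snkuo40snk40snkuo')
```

Alternation tries branches left to right and keeps the first one that lets the overall match succeed at that position.
One capturing group, so `findall` returns just the captured substring from each match — 4 in all.

['snk', 'snk', 'snk', 'snk']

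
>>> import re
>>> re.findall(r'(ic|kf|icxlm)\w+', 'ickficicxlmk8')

['ic']

Walking the string: at [0:13] match 'ickficicxlmk8', group 1 = 'ic'.
With a single group, `findall` returns only what that group captured — 1 item.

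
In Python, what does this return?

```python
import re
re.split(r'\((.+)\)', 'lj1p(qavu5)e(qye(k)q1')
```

`re.split` interleaves the captured-group text with the surrounding fragments.

['lj1p', 'qavu5)e(qye(k', 'q1']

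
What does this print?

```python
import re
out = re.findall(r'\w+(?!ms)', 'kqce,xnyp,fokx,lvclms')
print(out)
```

['kqce', 'xnyp', 'fokx', 'lvclms']

`(?!…)`/`(?<!…)` only lets a position through if the neighbouring text does NOT match; no characters are consumed.
Since nothing is captured, `findall` lists the 4 matched substrings directly.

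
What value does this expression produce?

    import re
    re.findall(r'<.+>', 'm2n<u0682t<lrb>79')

Walking the string: at [3:15] → '<u0682t<lrb>'.
With no groups in the pattern, `findall` gives back each whole match — 1 here.

['<u0682t<lrb>']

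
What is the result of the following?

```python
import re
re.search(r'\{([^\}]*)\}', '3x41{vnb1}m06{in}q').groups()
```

`re.search` tries every starting position until one works.
The match spans [4:10] → '{vnb1}'.
Captured: group 1 = 'vnb1'.

('vnb1',)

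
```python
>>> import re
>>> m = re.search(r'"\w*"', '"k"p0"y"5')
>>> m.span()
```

(0, 3)

The match spans [0:3] → '"k"'.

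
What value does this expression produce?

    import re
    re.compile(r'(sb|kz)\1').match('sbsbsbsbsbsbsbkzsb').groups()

('sb',)

`\1` has to match the exact text group 1 already captured.
`re.match` only tries the pattern at the start of the string.
The match spans [0:4] → 'sbsb'.
Captured: group 1 = 'sb'.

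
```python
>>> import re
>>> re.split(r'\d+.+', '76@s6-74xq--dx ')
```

`split` removes every match and returns the 2 fragments in between.

['', '']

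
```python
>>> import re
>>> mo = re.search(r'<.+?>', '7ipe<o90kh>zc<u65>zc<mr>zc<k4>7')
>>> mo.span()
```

(4, 11)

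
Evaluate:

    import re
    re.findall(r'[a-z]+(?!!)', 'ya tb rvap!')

The negative lookahead/lookbehind blocks any match where the forbidden context is present.
`findall` yields the raw match text (3 of them) because the pattern has no groups.

['ya', 'tb', 'rva']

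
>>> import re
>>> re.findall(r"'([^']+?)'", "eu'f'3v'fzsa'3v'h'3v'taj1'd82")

Matches: at [2:5] match "'f'", group 1 = 'f'; at [7:13] match "'fzsa'", group 1 = 'fzsa'; at [15:18] match "'h'", group 1 = 'h'; at [20:26] match "'taj1'", group 1 = 'taj1'.
Because there's exactly one group, `findall` drops the full match and keeps group 1 from each hit.

['f', 'fzsa', 'h', 'taj1']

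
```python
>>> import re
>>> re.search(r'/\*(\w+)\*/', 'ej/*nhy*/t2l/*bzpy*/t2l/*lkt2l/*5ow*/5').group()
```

`search` walks the string left to right and returns the first match it finds.
The match spans [2:9] → '/*nhy*/'.
Captured: group 1 = 'nhy'.

'/*nhy*/'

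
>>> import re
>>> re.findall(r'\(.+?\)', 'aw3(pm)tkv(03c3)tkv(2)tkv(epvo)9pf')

['(pm)', '(03c3)', '(2)', '(epvo)']

With the lazy modifier that quantifier settles for the fewest repetitions that let the rest of the pattern succeed (the atoms after it are unaffected and can still be greedy).
Scanning left to right: at [3:7] → '(pm)'; at [10:16] → '(03c3)'; at [19:22] → '(2)'; at [25:31] → '(epvo)'.
With no groups in the pattern, `findall` gives back each whole match — 4 here.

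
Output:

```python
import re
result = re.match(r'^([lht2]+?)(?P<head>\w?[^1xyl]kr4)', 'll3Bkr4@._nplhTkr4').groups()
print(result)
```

The match spans [0:7] → 'll3Bkr4'.
Captured: group 1 = 'll', group 2 = '3Bkr4'.

('ll', '3Bkr4')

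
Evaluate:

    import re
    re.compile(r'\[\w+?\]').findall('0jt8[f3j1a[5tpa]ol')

`findall` yields the raw match text (1 of them) because the pattern has no groups.

['[5tpa]']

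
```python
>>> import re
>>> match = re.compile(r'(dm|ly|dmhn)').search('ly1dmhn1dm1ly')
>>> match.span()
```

`search` walks the string left to right and returns the first match it finds.
The match spans [0:2] → 'ly'.
Captured: group 1 = 'ly'.

(0, 2)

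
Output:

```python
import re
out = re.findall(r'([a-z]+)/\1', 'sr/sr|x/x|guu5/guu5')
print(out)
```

`\1` is not a pattern — it's the concrete string captured by group 1, re-applied verbatim.
Scanning left to right: at [0:5] match 'sr/sr', group 1 = 'sr'; at [6:9] match 'x/x', group 1 = 'x'.
`findall` collects group 1 from each match (2 total).

['sr', 'x']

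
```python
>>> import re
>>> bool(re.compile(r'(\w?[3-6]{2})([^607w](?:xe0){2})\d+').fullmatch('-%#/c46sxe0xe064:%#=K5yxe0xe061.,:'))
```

False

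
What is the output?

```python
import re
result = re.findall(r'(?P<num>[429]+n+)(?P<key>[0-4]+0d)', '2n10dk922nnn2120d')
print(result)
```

Pattern: one or more of one of [429], then one or more of a literal 'n' (captured as 'num'); then one or more of a character in [0-4], then the literal '0d' (captured as 'key').
Walking the string: at [0:5] match '2n10d', groups = ('2n', '10d'); at [6:17] match '922nnn2120d', groups = ('922nnn', '2120d').
`findall` packs the 2 group values into a tuple for every match.

[('2n', '10d'), ('922nnn', '2120d')]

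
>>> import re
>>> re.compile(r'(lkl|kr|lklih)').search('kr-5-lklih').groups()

The match spans [0:2] → 'kr'.
Captured: group 1 = 'kr'.

('kr',)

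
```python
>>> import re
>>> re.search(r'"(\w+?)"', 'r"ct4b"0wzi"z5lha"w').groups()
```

('ct4b',)

`re.search` tries every starting position until one works.
The match spans [1:7] → '"ct4b"'.
Captured: group 1 = 'ct4b'.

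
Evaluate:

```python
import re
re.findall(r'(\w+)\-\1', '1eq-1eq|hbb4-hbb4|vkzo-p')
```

After group 1 captures some text, `\1` only succeeds where that same text appears again.
`findall` collects group 1 from each match (2 total).

['1eq', 'hbb4']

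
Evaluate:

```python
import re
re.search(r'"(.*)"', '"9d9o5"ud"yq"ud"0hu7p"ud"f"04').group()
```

Unlike `match`, `search` isn't anchored — it looks for the pattern anywhere in the string.
The match spans [0:27] → '"9d9o5"ud"yq"ud"0hu7p"ud"f"'.
Captured: group 1 = '9d9o5"ud"yq"ud"0hu7p"ud"f'.

'"9d9o5"ud"yq"ud"0hu7p"ud"f"'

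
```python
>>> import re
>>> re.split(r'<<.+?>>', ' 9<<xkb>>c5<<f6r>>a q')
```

[' 9', 'c5', 'a q']

A non-greedy quantifier consumes as few characters as it can — just enough that the remainder of the pattern still matches from where it stops; whatever follows it matches normally.
Splitting on the pattern gives 3 pieces.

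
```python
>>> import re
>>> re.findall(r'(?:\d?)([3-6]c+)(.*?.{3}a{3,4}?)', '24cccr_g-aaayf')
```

The pattern matches optionally a digit (non-capturing group); then a character in [3-6], then one or more of a literal 'c' (captured); then zero or more of any character (lazy), then exactly 3 of any character, then 3 to 4 of a literal 'a' (lazy) (captured).
Scanning left to right: at [0:12] match '24cccr_g-aaa', groups = ('4ccc', 'r_g-aaa').
2 groups means the one result is a tuple of 2 captured strings — 1 here.

[('4ccc', 'r_g-aaa')]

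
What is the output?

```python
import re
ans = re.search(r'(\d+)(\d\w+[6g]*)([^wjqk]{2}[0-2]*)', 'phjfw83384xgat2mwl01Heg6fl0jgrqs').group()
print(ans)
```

The pattern matches one or more of a digit (captured); then a digit, then one or more of a word character, then zero or more of one of [6g] (captured); then exactly 2 of any character except [wjqk], then zero or more of a character in [0-2] (captured).
`re.search` tries every starting position until one works.
The match spans [5:30] → '83384xgat2mwl01Heg6fl0jgr'.
Captured: group 1 = '8338', group 2 = '4xgat2mwl01Heg6fl0j', group 3 = 'gr'.

83384xgat2mwl01Heg6fl0jgr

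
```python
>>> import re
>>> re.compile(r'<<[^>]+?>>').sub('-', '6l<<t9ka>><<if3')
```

'6l-<<if3'

Matches: at [2:10] → '<<t9ka>>'.
Each match is replaced by '-'.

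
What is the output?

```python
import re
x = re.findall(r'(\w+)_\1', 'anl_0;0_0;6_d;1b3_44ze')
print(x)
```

['0']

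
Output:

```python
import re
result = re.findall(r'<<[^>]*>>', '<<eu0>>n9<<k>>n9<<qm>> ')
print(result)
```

Matches: at [0:7] → '<<eu0>>'; at [9:14] → '<<k>>'; at [16:22] → '<<qm>>'.
With no groups in the pattern, `findall` gives back each whole match — 3 here.

['<<eu0>>', '<<k>>', '<<qm>>']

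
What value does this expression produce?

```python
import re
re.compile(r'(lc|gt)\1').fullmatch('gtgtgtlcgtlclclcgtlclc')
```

None

`re.fullmatch` requires the pattern to consume the entire string.
Here the string isn't matched end-to-end, so the call returns None.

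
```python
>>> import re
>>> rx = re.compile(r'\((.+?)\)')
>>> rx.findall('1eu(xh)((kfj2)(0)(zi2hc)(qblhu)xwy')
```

['xh', '(kfj2', '0', 'zi2hc', 'qblhu']

Scanning left to right: at [3:7] match '(xh)', group 1 = 'xh'; at [7:14] match '((kfj2)', group 1 = '(kfj2'; at [14:17] match '(0)', group 1 = '0'; at [17:24] match '(zi2hc)', group 1 = 'zi2hc'; at [24:31] match '(qblhu)', group 1 = 'qblhu'.
`findall` collects group 1 from each match (5 total).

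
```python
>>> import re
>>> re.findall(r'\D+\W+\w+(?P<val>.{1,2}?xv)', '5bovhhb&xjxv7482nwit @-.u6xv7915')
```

['jxv', '6xv']

With a single group, `findall` returns only what that group captured — 2 items.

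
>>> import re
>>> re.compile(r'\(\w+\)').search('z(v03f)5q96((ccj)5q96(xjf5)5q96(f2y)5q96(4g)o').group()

The match spans [1:7] → '(v03f)'.

'(v03f)'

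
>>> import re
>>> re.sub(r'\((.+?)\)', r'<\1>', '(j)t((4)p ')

'<j>t<(4>p '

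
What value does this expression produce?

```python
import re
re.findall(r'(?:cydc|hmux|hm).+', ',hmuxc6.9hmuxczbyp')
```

Matches: at [1:18] → 'hmuxc6.9hmuxczbyp'.
Since nothing is captured, `findall` lists the 1 matched substring directly.

['hmuxc6.9hmuxczbyp']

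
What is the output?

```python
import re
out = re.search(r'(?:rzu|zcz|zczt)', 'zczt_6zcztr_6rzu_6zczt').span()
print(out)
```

(0, 3)

The regex engine tests alternatives in the order written; an earlier branch that matches wins even if a later one would match more.
The match spans [0:3] → 'zcz'.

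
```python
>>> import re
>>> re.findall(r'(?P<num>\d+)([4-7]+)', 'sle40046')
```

[('4004', '6')]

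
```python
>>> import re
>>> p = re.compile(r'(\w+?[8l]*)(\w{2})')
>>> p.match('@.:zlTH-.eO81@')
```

Pattern: one or more of a word character (lazy), then zero or more of one of [8l] (captured); then exactly 2 of a word character (captured).
`re.match` only tries the pattern at the start of the string.
Here position 0 doesn't satisfy it, so the call returns None.

None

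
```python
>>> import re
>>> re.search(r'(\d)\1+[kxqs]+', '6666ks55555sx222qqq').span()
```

`\1` is not a pattern — it's the concrete string captured by group 1, re-applied verbatim.
Unlike `match`, `search` isn't anchored — it looks for the pattern anywhere in the string.
The match spans [0:6] → '6666ks'.
Captured: group 1 = '6'.

(0, 6)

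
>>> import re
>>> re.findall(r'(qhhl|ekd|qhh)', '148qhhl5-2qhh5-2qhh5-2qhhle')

Alternation tries branches left to right and keeps the first one that lets the overall match succeed at that position.
Matches: at [3:7] match 'qhhl', group 1 = 'qhhl'; at [10:13] match 'qhh', group 1 = 'qhh'; at [16:19] match 'qhh', group 1 = 'qhh'; at [22:26] match 'qhhl', group 1 = 'qhhl'.
Because there's exactly one group, `findall` drops the full match and keeps group 1 from each hit.

['qhhl', 'qhh', 'qhh', 'qhhl']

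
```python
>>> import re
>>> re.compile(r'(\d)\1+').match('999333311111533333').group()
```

'999'

`\1` has to match the exact text group 1 already captured.
`match` is anchored at position 0; if the pattern doesn't fit there, it returns None.
The match spans [0:3] → '999'.
Captured: group 1 = '9'.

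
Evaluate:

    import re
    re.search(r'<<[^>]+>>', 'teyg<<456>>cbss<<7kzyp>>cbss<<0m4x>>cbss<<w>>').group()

`re.search` scans for the first position where the pattern succeeds.
The match spans [4:11] → '<<456>>'.

'<<456>>'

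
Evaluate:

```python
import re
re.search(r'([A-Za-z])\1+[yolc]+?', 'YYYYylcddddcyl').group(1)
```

`\1` is not a pattern — it's the concrete string captured by group 1, re-applied verbatim.
`re.search` tries every starting position until one works.
The match spans [0:5] → 'YYYYy'.
Captured: group 1 = 'Y'.

'Y'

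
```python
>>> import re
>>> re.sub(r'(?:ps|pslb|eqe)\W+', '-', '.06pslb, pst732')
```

'.06-pst732'

`sub` substitutes '-' at each match site.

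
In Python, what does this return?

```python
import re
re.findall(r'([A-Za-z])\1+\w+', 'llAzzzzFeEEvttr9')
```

['l']

A backreference is literal: `\1` must see the identical characters the first group matched.
Walking the string: at [0:16] match 'llAzzzzFeEEvttr9', group 1 = 'l'.
With a single group, `findall` returns only what that group captured — 1 item.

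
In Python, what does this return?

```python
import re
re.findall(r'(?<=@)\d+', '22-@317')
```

['317']

The positive lookaround only admits positions where the adjacent text matches; those characters stay outside the span.
Since nothing is captured, `findall` lists the 1 matched substring directly.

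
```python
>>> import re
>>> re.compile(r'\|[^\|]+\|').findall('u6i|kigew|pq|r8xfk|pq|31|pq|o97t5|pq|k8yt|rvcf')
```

['|kigew|', '|r8xfk|', '|31|', '|o97t5|', '|k8yt|']

Matches: at [3:10] → '|kigew|'; at [12:19] → '|r8xfk|'; at [21:25] → '|31|'; at [27:34] → '|o97t5|'; at [36:42] → '|k8yt|'.
No capturing groups, so `findall` returns the 5 full match strings.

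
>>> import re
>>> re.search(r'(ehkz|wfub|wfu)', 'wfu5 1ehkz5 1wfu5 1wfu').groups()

('wfu',)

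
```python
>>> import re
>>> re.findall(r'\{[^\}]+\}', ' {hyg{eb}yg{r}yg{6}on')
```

['{hyg{eb}', '{r}', '{6}']

`findall` yields the raw match text (3 of them) because the pattern has no groups.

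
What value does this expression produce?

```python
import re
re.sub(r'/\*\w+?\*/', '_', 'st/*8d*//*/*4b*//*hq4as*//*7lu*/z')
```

'st_/*___z'

`sub` substitutes '_' at each match site.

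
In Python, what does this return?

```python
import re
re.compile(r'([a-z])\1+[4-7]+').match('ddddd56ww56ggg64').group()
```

`re.match` only tries the pattern at the start of the string.
The match spans [0:7] → 'ddddd56'.

'ddddd56'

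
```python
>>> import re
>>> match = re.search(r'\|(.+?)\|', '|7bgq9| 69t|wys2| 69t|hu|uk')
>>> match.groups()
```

('7bgq9',)

The match spans [0:7] → '|7bgq9|'.
Captured: group 1 = '7bgq9'.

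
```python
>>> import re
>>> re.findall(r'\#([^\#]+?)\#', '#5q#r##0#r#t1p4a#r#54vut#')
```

Scanning left to right: at [0:4] match '#5q#', group 1 = '5q'; at [6:9] match '#0#', group 1 = '0'; at [10:17] match '#t1p4a#', group 1 = 't1p4a'; at [18:25] match '#54vut#', group 1 = '54vut'.
With a single group, `findall` returns only what that group captured — 4 items.

['5q', '0', 't1p4a', '54vut']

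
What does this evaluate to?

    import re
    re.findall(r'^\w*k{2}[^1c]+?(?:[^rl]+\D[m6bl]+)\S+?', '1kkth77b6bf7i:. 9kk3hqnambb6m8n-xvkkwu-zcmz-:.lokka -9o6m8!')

['1kkth77b6bf7i:. 9kk3hqnambb6m8n-xvkkwu-zcmz-:.lo']

Pattern: anchored at the start of the string; then zero or more of a word character, then exactly 2 of the literal 'k', then one or more of any character except [1c] (lazy); then one or more of any character except [rl], then a non-digit, then one or more of one of [m6bl] (non-capturing group); then one or more of a non-whitespace character (lazy).
Lazy quantifiers expand one character at a time until the remainder of the pattern can match.
Matches: at [0:48] → '1kkth77b6bf7i:. 9kk3hqnambb6m8n-xvkkwu-zcmz-:.lo'.
Since nothing is captured, `findall` lists the 1 matched substring directly.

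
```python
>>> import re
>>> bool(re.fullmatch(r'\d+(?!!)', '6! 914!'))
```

False

For `fullmatch`, every character of the input must be accounted for by the pattern.
Here the string isn't matched end-to-end, so the call returns None, and `bool(None)` is False.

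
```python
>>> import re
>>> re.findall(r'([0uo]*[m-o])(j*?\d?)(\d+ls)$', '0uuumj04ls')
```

3 groups means the one result is a tuple of 3 captured strings — 1 here.

[('0uuum', 'j0', '4ls')]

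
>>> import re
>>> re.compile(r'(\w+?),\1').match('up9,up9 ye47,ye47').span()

(0, 7)

`\1` is not a pattern — it's the concrete string captured by group 1, re-applied verbatim.
With `match`, the pattern is implicitly anchored at the beginning.
The match spans [0:7] → 'up9,up9'.
Captured: group 1 = 'up9'.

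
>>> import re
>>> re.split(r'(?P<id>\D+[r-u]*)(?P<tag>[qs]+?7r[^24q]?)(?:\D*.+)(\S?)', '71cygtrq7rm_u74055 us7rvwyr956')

The pattern matches one or more of a non-digit, then zero or more of a character in [r-u] (captured as 'id'); then one or more of one of [qs] (lazy), then the literal '7r', then optionally any character except [24q] (captured as 'tag'); then zero or more of a non-digit, then one or more of any character (non-capturing group); then optionally a non-whitespace character (captured).
The group in the pattern means `split` returns the separators' captures alongside the pieces.

['71', 'cygtr', 'q7rm', '', '']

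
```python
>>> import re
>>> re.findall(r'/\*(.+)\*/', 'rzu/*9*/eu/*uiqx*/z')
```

Scanning left to right: at [3:18] match '/*9*/eu/*uiqx*/', group 1 = '9*/eu/*uiqx'.
Because there's exactly one group, `findall` drops the full match and keeps group 1 from the one hit.

['9*/eu/*uiqx']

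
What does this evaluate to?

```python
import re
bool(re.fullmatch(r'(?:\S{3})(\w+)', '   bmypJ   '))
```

False

For `fullmatch`, every character of the input must be accounted for by the pattern.
Here the string isn't matched end-to-end, so the call returns None, and `bool(None)` is False.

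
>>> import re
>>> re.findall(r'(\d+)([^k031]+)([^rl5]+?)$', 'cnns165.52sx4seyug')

[('165', '.52sx4seyu', 'g')]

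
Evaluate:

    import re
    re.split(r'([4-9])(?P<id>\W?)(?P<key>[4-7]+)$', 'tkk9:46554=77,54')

Pattern: a character in [4-9] (captured); then optionally a non-word character (captured as 'id'); then one or more of a character in [4-7] (captured as 'key'); then anchored at the end.
Matches to split on: at [12:16] → '7,54'.
`re.split` interleaves the captured-group text with the surrounding fragments.

['tkk9:46554=7', '7', ',', '54', '']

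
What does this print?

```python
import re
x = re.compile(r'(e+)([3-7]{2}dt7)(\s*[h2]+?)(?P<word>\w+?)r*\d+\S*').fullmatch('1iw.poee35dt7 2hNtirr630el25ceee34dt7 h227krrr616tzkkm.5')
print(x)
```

None

`re.fullmatch` requires the pattern to consume the entire string.
Here the string isn't matched end-to-end, so the call returns None.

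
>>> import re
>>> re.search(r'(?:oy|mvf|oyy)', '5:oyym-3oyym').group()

'oy'

Alternation isn't longest-match — the leftmost alternative that fits at this position is chosen.
`re.search` scans for the first position where the pattern succeeds.
The match spans [2:4] → 'oy'.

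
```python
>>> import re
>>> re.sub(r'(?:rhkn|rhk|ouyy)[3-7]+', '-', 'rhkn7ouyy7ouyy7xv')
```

'---xv'

Each match is replaced by '-'.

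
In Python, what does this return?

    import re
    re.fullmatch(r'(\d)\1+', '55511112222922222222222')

None

`\1` has to match the exact text group 1 already captured.
`re.fullmatch` is like wrapping the pattern in `^…$` (in single-line mode).
Here there's no way to consume every character, so the call returns None.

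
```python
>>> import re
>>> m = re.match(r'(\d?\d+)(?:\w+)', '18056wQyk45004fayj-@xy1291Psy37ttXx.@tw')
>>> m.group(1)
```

'18056'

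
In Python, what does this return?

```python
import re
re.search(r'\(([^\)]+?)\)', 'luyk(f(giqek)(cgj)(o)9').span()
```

(4, 13)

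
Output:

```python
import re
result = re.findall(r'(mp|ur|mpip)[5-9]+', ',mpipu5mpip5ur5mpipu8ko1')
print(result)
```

Walking the string: at [7:12] match 'mpip5', group 1 = 'mpip'; at [12:15] match 'ur5', group 1 = 'ur'.
Because there's exactly one group, `findall` drops the full match and keeps group 1 from each hit.

['mpip', 'ur']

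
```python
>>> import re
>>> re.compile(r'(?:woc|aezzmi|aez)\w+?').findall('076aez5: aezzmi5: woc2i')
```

Alternation tries branches left to right and keeps the first one that lets the overall match succeed at that position.
Since nothing is captured, `findall` lists the 3 matched substrings directly.

['aez5', 'aezzmi5', 'woc2']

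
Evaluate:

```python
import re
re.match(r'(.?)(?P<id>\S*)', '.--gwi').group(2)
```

The match spans [0:6] → '.--gwi'.
Captured: group 1 = '.', group 2 = '--gwi'.

'--gwi'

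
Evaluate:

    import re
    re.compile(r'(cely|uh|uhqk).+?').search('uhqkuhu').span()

(0, 3)

The regex engine tests alternatives in the order written; an earlier branch that matches wins even if a later one would match more.
The match spans [0:3] → 'uhq'.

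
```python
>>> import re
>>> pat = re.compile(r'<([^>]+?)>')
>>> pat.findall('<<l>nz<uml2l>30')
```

Because there's exactly one group, `findall` drops the full match and keeps group 1 from each hit.

['<l', 'uml2l']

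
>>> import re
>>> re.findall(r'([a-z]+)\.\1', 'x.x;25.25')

['x']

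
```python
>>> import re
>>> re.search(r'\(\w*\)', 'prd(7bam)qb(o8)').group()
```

'(7bam)'

The match spans [3:9] → '(7bam)'.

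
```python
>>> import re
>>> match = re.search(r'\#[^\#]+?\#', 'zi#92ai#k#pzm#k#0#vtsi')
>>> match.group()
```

'#92ai#'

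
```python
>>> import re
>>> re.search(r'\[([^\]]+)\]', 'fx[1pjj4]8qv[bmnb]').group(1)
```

'1pjj4'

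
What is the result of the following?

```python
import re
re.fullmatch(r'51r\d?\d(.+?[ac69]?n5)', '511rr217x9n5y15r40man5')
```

Pattern: the literal '51r', then optionally a digit, then a digit; then one or more of any character (lazy), then optionally one of [ac69], then the literal 'n5' (captured).
For `fullmatch`, every character of the input must be accounted for by the pattern.
Here there's no way to consume every character, so the call returns None.

None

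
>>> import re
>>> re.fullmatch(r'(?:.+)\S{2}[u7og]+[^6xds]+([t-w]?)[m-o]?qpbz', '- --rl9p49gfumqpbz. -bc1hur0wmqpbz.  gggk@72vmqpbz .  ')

None

For `fullmatch`, every character of the input must be accounted for by the pattern.
Here the pattern can't cover the whole string, so the call returns None.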